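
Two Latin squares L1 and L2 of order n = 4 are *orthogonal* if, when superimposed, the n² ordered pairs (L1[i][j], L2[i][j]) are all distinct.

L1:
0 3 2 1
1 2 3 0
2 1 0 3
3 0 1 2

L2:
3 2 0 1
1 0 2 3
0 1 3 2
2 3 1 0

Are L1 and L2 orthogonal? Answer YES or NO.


Form the n² = 16 superimposed pairs (L1[i][j], L2[i][j]), row by row (rows and columns indexed from 0):
row 0: (0,3) (3,2) (2,0) (1,1)
row 1: (1,1) (2,0) (3,2) (0,3)
row 2: (2,0) (1,1) (0,3) (3,2)
row 3: (3,2) (0,3) (1,1) (2,0)
Orthogonality requires all 16 pairs distinct.
But the pair (1,1) repeats: cell (0,3) has L1 = 1, L2 = 1, and cell (1,0) has L1 = 1, L2 = 1.
A repeated pair means some other pair never occurs (only 4 distinct pairs out of 16), so the squares are not orthogonal.
Conclusion: NO.

NO


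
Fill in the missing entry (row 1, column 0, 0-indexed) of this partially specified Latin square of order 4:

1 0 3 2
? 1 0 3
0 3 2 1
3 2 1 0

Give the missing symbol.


Row 1 contains symbols [0, 1, 3] — missing [2].
Column 0 contains symbols [0, 1, 3] — missing [2].
The missing symbol must appear in both missing sets; intersection = [2].
Therefore the hidden value is 2.

Missing value = 2.


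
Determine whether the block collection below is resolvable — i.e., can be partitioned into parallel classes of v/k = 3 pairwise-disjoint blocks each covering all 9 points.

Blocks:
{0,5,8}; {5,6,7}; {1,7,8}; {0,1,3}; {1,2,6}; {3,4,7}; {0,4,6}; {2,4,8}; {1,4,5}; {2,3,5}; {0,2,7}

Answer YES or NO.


v = 9, block size k = 3, number of blocks = 11.
For resolvability, blocks must partition into parallel classes of size v/k = 3.
Total blocks must therefore be a multiple of 3: 11 = 3·3 + 2 ⇒ not divisible ✗.
Resolvable? NO.

NO


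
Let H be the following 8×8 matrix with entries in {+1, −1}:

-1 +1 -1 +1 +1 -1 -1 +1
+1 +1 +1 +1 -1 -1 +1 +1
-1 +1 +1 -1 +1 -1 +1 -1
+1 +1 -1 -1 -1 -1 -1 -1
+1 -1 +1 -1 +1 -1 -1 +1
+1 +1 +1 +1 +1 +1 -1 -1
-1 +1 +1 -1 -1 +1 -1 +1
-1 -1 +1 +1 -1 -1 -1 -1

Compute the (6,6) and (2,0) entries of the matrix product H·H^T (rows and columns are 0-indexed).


Row 0 of H: [-1, 1, -1, 1, 1, -1, -1, 1].
Row 2 of H: [-1, 1, 1, -1, 1, -1, 1, -1].
Row 6 of H: [-1, 1, 1, -1, -1, 1, -1, 1].
(H·H^T)[6][6] = Σ_j H[6][j]·H[6][j] = (-1)² + (1)² + (1)² + (-1)² + (-1)² + (1)² + (-1)² + (1)² = 1 + 1 + 1 + 1 + 1 + 1 + 1 + 1 = 8.
(H·H^T)[2][0] = Σ_j H[2][j]·H[0][j] = (-1)·(-1) + (1)·(1) + (1)·(-1) + (-1)·(1) + (1)·(1) + (-1)·(-1) + (1)·(-1) + (-1)·(1) = 1 + 1 + -1 + -1 + 1 + 1 + -1 + -1 = 0.
So rows 2 and 0 are orthogonal; the diagonal entry equals n = 8.

(6,6) entry = 8; (2,0) entry = 0.


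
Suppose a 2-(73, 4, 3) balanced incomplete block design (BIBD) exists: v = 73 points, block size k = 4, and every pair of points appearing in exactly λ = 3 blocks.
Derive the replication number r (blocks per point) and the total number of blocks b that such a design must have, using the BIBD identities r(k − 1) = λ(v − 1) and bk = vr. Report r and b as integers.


Any 2-(v, k, λ) BIBD satisfies two necessary conditions:
  (i)  Each point sits in r blocks, and counting incidences through any fixed point gives r(k − 1) = λ(v − 1), so r = λ(v − 1)/(k − 1).
  (ii) Total incidences bk = vr, so b = vr/k.
Step 1: r = λ(v − 1)/(k − 1) = 3·(73 − 1)/(4 − 1) = 3·72/3 = 216/3 = 72.
Step 2: b = vr/k = 73·72/4 = 5256/4 = 1314.
Check integrality: r = 72 ∈ Z ✓, b = 1314 ∈ Z ✓.
(These identities are necessary conditions: they determine r and b for any design with these parameters, but do not by themselves prove that one exists.)

r = 72, b = 1314.


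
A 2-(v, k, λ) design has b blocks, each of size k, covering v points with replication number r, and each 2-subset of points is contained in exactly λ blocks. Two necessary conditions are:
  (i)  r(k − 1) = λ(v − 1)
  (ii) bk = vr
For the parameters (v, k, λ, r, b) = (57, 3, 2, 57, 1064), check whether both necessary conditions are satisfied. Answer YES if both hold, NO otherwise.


Condition (i): r(k − 1) = 57·2 = 114; λ(v − 1) = 2·56 = 112. Match? NO.
Condition (ii): bk = 1064·3 = 3192; vr = 57·57 = 3249. Match? NO.
Both conditions hold? NO.

NO


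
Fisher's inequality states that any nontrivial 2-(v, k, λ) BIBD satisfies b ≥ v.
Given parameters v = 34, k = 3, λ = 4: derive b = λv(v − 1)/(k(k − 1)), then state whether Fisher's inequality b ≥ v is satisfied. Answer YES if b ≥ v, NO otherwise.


r = λ(v − 1)/(k − 1) = 4·33/2 = 66.
b = vr/k = 34·66/3 = 748.
Fisher's inequality: b ≥ v ⇔ 748 ≥ 34? YES.

YES


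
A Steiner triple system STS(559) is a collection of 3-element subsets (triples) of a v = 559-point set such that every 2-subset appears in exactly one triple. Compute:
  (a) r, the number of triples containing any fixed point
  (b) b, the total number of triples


An STS(v) is a 2-(v, 3, 1) BIBD: block size k = 3, λ = 1.
Replication: r(k − 1) = λ(v − 1) ⇒ r·2 = 559 − 1 = 558 ⇒ r = 279.
Block count: b = v(v − 1)/6 = 559·558/6 = 311922/6 = 51987.

r = 279, b = 51987.


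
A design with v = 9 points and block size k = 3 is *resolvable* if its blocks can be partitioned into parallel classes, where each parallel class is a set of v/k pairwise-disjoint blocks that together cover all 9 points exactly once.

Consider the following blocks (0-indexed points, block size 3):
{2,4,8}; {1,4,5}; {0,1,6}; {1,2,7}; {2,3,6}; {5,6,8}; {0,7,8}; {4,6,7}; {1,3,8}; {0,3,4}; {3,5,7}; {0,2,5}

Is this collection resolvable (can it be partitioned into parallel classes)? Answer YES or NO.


v = 9, block size k = 3, number of blocks = 12.
For resolvability, blocks must partition into parallel classes of size v/k = 3.
Total blocks must therefore be a multiple of 3: 12 = 3·4 + 0 ⇒ divisible ✓.
Greedy packing gives 4 candidate class(es). Each should be a full parallel class (size 3, covers all 9 points).
  Class 1 (3 blocks): {2,4,8}; {0,1,6}; {3,5,7}. Points covered: [0, 1, 2, 3, 4, 5, 6, 7, 8].
  Class 2 (3 blocks): {1,4,5}; {2,3,6}; {0,7,8}. Points covered: [0, 1, 2, 3, 4, 5, 6, 7, 8].
  Class 3 (3 blocks): {1,2,7}; {5,6,8}; {0,3,4}. Points covered: [0, 1, 2, 3, 4, 5, 6, 7, 8].
  Class 4 (3 blocks): {4,6,7}; {1,3,8}; {0,2,5}. Points covered: [0, 1, 2, 3, 4, 5, 6, 7, 8].
All classes full (size 3)? YES. All classes cover every point? YES.
Resolvable? YES.

YES


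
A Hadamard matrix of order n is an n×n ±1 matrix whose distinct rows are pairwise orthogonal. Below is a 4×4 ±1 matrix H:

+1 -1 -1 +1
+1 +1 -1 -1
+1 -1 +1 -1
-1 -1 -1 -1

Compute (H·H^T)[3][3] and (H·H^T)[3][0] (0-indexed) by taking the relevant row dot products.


Row 0 of H: [1, -1, -1, 1].
Row 3 of H: [-1, -1, -1, -1].
(H·H^T)[3][3] = Σ_j H[3][j]·H[3][j] = (-1)² + (-1)² + (-1)² + (-1)² = 1 + 1 + 1 + 1 = 4.
(H·H^T)[3][0] = Σ_j H[3][j]·H[0][j] = (-1)·(1) + (-1)·(-1) + (-1)·(-1) + (-1)·(1) = -1 + 1 + 1 + -1 = 0.
So rows 3 and 0 are orthogonal; the diagonal entry equals n = 4.

(3,3) entry = 4; (3,0) entry = 0.


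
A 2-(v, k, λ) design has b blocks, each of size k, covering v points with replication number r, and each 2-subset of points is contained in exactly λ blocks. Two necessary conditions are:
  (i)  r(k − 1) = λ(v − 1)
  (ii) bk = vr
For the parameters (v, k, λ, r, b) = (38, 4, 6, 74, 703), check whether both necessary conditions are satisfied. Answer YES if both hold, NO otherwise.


Condition (i): r(k − 1) = 74·3 = 222; λ(v − 1) = 6·37 = 222. Match? YES.
Condition (ii): bk = 703·4 = 2812; vr = 38·74 = 2812. Match? YES.
Both conditions hold? YES.

YES


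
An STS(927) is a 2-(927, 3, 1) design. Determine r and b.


An STS(v) is a 2-(v, 3, 1) BIBD: block size k = 3, λ = 1.
Replication: r(k − 1) = λ(v − 1) ⇒ r·2 = 927 − 1 = 926 ⇒ r = 463.
Block count: b = v(v − 1)/6 = 927·926/6 = 858402/6 = 143067.
(Check via bk = vr: 143067·3 = 429201 = 927·463 = 429201 ✓.)

r = 463, b = 143067.


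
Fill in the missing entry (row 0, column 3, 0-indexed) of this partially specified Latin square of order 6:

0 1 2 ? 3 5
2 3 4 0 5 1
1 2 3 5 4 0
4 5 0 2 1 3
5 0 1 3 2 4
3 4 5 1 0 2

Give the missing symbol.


Row 0 contains symbols [0, 1, 2, 3, 5] — missing [4].
Column 3 contains symbols [0, 1, 2, 3, 5] — missing [4].
The missing symbol must appear in both missing sets; intersection = [4].
Therefore the hidden value is 4.

Missing value = 4.


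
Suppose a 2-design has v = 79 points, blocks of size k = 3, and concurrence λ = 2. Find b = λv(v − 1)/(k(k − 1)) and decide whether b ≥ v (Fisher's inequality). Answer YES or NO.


b = λv(v − 1)/(k(k − 1)) = 2·79·78/(3·2) = 12324/6 = 2054.
Compare with v = 79: b ≥ v, so Fisher's inequality holds.

YES


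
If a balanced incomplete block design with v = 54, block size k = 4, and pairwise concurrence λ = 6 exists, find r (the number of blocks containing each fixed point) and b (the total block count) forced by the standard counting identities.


Any 2-(v, k, λ) BIBD satisfies two necessary conditions:
  (i)  Each point sits in r blocks, and counting incidences through any fixed point gives r(k − 1) = λ(v − 1), so r = λ(v − 1)/(k − 1).
  (ii) Total incidences bk = vr, so b = vr/k.
Step 1: r = λ(v − 1)/(k − 1) = 6·(54 − 1)/(4 − 1) = 6·53/3 = 318/3 = 106.
Step 2: b = vr/k = 54·106/4 = 5724/4 = 1431.
Check integrality: r = 106 ∈ Z ✓, b = 1431 ∈ Z ✓.
(These identities are necessary conditions: they determine r and b for any design with these parameters, but do not by themselves prove that one exists.)

r = 106, b = 1431.


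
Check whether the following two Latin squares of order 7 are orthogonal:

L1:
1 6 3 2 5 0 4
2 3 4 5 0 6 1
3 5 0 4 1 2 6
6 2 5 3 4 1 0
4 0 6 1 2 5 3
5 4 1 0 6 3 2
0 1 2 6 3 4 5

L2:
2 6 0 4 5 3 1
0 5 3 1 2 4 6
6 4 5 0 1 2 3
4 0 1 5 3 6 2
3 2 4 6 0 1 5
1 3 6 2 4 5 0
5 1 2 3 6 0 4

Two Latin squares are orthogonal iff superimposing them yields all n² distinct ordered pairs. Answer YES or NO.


Form the n² = 49 superimposed pairs (L1[i][j], L2[i][j]), row by row (rows and columns indexed from 0):
row 0: (1,2) (6,6) (3,0) (2,4) (5,5) (0,3) (4,1)
row 1: (2,0) (3,5) (4,3) (5,1) (0,2) (6,4) (1,6)
row 2: (3,6) (5,4) (0,5) (4,0) (1,1) (2,2) (6,3)
row 3: (6,4) (2,0) (5,1) (3,5) (4,3) (1,6) (0,2)
row 4: (4,3) (0,2) (6,4) (1,6) (2,0) (5,1) (3,5)
row 5: (5,1) (4,3) (1,6) (0,2) (6,4) (3,5) (2,0)
row 6: (0,5) (1,1) (2,2) (6,3) (3,6) (4,0) (5,4)
Orthogonality requires all 49 pairs distinct.
But the pair (6,4) repeats: cell (1,5) has L1 = 6, L2 = 4, and cell (3,0) has L1 = 6, L2 = 4.
A repeated pair means some other pair never occurs (only 21 distinct pairs out of 49), so the squares are not orthogonal.
Conclusion: NO.

NO


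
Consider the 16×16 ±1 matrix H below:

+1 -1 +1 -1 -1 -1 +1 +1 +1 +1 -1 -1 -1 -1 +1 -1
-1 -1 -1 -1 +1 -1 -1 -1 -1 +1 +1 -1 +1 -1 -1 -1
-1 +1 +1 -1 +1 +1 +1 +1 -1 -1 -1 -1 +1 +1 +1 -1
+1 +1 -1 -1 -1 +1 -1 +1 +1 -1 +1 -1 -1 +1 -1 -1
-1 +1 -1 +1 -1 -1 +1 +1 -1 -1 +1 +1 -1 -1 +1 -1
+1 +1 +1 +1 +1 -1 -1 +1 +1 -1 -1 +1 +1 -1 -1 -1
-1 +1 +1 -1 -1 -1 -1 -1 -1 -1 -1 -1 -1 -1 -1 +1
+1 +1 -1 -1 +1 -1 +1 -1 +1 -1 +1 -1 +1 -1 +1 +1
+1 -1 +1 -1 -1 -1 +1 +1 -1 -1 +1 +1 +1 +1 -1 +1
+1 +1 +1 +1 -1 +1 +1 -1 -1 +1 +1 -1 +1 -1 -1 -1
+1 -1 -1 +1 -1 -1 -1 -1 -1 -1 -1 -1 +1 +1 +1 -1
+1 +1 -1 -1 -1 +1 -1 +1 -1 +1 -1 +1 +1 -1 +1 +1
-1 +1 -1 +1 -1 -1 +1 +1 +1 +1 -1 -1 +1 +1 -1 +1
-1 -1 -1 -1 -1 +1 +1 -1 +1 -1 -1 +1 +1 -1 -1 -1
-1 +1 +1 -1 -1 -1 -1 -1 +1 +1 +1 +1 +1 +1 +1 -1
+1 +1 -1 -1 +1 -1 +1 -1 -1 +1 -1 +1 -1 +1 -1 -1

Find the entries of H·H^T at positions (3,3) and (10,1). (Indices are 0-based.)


Row 1 of H: [-1, -1, -1, -1, 1, -1, -1, -1, -1, 1, 1, -1, 1, -1, -1, -1].
Row 3 of H: [1, 1, -1, -1, -1, 1, -1, 1, 1, -1, 1, -1, -1, 1, -1, -1].
Row 10 of H: [1, -1, -1, 1, -1, -1, -1, -1, -1, -1, -1, -1, 1, 1, 1, -1].
(H·H^T)[3][3] = Σ_j H[3][j]·H[3][j] = (1)² + (1)² + (-1)² + (-1)² + (-1)² + (1)² + (-1)² + (1)² + (1)² + (-1)² + (1)² + (-1)² + (-1)² + (1)² + (-1)² + (-1)² = 1 + 1 + 1 + 1 + 1 + 1 + 1 + 1 + 1 + 1 + 1 + 1 + 1 + 1 + 1 + 1 = 16.
(H·H^T)[10][1] = Σ_j H[10][j]·H[1][j] = (1)·(-1) + (-1)·(-1) + (-1)·(-1) + (1)·(-1) + (-1)·(1) + (-1)·(-1) + (-1)·(-1) + (-1)·(-1) + (-1)·(-1) + (-1)·(1) + (-1)·(1) + (-1)·(-1) + (1)·(1) + (1)·(-1) + (1)·(-1) + (-1)·(-1) = -1 + 1 + 1 + -1 + -1 + 1 + 1 + 1 + 1 + -1 + -1 + 1 + 1 + -1 + -1 + 1 = 2.
Rows 10 and 1 are not orthogonal (dot product = 2 ≠ 0), so H is not a Hadamard matrix.

(3,3) entry = 16; (10,1) entry = 2.


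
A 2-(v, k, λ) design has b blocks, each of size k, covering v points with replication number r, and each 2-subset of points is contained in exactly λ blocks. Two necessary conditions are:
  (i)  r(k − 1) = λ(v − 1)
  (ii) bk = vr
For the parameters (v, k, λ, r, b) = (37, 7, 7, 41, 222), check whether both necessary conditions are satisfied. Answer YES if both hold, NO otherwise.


Condition (i): r(k − 1) = 41·6 = 246; λ(v − 1) = 7·36 = 252. Match? NO.
Condition (ii): bk = 222·7 = 1554; vr = 37·41 = 1517. Match? NO.
Both conditions hold? NO.

NO


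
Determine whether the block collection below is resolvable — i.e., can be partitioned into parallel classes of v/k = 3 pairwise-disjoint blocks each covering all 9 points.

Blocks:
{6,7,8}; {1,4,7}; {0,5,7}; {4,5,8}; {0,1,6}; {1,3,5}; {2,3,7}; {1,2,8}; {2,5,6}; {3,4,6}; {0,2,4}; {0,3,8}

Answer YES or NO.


v = 9, block size k = 3, number of blocks = 12.
For resolvability, blocks must partition into parallel classes of size v/k = 3.
Total blocks must therefore be a multiple of 3: 12 = 3·4 + 0 ⇒ divisible ✓.
Greedy packing gives 4 candidate class(es). Each should be a full parallel class (size 3, covers all 9 points).
  Class 1 (3 blocks): {6,7,8}; {1,3,5}; {0,2,4}. Points covered: [0, 1, 2, 3, 4, 5, 6, 7, 8].
  Class 2 (3 blocks): {1,4,7}; {2,5,6}; {0,3,8}. Points covered: [0, 1, 2, 3, 4, 5, 6, 7, 8].
  Class 3 (3 blocks): {0,5,7}; {1,2,8}; {3,4,6}. Points covered: [0, 1, 2, 3, 4, 5, 6, 7, 8].
  Class 4 (3 blocks): {4,5,8}; {0,1,6}; {2,3,7}. Points covered: [0, 1, 2, 3, 4, 5, 6, 7, 8].
All classes full (size 3)? YES. All classes cover every point? YES.
Resolvable? YES.

YES


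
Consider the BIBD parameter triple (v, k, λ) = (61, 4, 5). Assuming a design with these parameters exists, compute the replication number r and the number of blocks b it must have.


Any 2-(v, k, λ) BIBD satisfies two necessary conditions:
  (i)  Each point sits in r blocks, and counting incidences through any fixed point gives r(k − 1) = λ(v − 1), so r = λ(v − 1)/(k − 1).
  (ii) Total incidences bk = vr, so b = vr/k.
Step 1: r = λ(v − 1)/(k − 1) = 5·(61 − 1)/(4 − 1) = 5·60/3 = 300/3 = 100.
Step 2: b = vr/k = 61·100/4 = 6100/4 = 1525.
Check integrality: r = 100 ∈ Z ✓, b = 1525 ∈ Z ✓.
(These identities are necessary conditions: they determine r and b for any design with these parameters, but do not by themselves prove that one exists.)

r = 100, b = 1525.


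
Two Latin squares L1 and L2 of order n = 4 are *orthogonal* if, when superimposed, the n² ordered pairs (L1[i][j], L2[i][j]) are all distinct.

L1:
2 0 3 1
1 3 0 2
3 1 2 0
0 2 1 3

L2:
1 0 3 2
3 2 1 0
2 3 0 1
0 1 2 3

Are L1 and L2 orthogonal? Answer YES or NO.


Form the n² = 16 superimposed pairs (L1[i][j], L2[i][j]), row by row (rows and columns indexed from 0):
row 0: (2,1) (0,0) (3,3) (1,2)
row 1: (1,3) (3,2) (0,1) (2,0)
row 2: (3,2) (1,3) (2,0) (0,1)
row 3: (0,0) (2,1) (1,2) (3,3)
Orthogonality requires all 16 pairs distinct.
But the pair (3,2) repeats: cell (1,1) has L1 = 3, L2 = 2, and cell (2,0) has L1 = 3, L2 = 2.
A repeated pair means some other pair never occurs (only 8 distinct pairs out of 16), so the squares are not orthogonal.
Conclusion: NO.

NO


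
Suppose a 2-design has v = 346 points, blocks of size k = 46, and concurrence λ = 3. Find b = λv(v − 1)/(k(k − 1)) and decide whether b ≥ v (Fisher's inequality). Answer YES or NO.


b = λv(v − 1)/(k(k − 1)) = 3·346·345/(46·45) = 358110/2070 = 173.
Compare with v = 346: b < v, so Fisher's inequality fails.

NO


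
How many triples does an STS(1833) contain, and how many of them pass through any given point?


An STS(v) is a 2-(v, 3, 1) BIBD: block size k = 3, λ = 1.
Replication: r(k − 1) = λ(v − 1) ⇒ r·2 = 1833 − 1 = 1832 ⇒ r = 916.
Block count: b = v(v − 1)/6 = 1833·1832/6 = 3358056/6 = 559676.

r = 916, b = 559676.


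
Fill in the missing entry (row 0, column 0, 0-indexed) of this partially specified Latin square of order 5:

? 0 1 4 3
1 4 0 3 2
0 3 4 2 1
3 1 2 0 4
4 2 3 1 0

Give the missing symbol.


Row 0 contains symbols [0, 1, 3, 4] — missing [2].
Column 0 contains symbols [0, 1, 3, 4] — missing [2].
The missing symbol must appear in both missing sets; intersection = [2].
Therefore the hidden value is 2.

Missing value = 2.


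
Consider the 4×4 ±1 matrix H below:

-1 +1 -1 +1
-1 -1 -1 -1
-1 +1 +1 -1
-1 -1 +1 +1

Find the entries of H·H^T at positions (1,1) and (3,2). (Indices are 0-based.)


Row 1 of H: [-1, -1, -1, -1].
Row 2 of H: [-1, 1, 1, -1].
Row 3 of H: [-1, -1, 1, 1].
(H·H^T)[1][1] = Σ_j H[1][j]·H[1][j] = (-1)² + (-1)² + (-1)² + (-1)² = 1 + 1 + 1 + 1 = 4.
(H·H^T)[3][2] = Σ_j H[3][j]·H[2][j] = (-1)·(-1) + (-1)·(1) + (1)·(1) + (1)·(-1) = 1 + -1 + 1 + -1 = 0.
So rows 3 and 2 are orthogonal; the diagonal entry equals n = 4.

(1,1) entry = 4; (3,2) entry = 0.


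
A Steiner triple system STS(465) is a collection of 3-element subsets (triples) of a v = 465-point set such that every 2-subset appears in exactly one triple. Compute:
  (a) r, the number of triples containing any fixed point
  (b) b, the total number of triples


An STS(v) is a 2-(v, 3, 1) BIBD: block size k = 3, λ = 1.
Replication: r(k − 1) = λ(v − 1) ⇒ r·2 = 465 − 1 = 464 ⇒ r = 232.
Block count: bk = vr ⇒ b·3 = 465·232 = 107880 ⇒ b = 35960.
(Check via b = v(v − 1)/6 = 465·464/6 = 215760/6 = 35960.)

r = 232, b = 35960.


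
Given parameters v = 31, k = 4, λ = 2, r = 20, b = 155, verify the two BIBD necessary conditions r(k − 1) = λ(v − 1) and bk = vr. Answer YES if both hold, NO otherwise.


Condition (i): r(k − 1) = 20·3 = 60; λ(v − 1) = 2·30 = 60. Match? YES.
Condition (ii): bk = 155·4 = 620; vr = 31·20 = 620. Match? YES.
Both conditions hold? YES.

YES


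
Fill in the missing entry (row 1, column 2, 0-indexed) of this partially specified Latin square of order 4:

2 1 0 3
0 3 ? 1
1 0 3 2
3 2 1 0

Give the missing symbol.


Row 1 contains symbols [0, 1, 3] — missing [2].
Column 2 contains symbols [0, 1, 3] — missing [2].
The missing symbol must appear in both missing sets; intersection = [2].
Therefore the hidden value is 2.

Missing value = 2.


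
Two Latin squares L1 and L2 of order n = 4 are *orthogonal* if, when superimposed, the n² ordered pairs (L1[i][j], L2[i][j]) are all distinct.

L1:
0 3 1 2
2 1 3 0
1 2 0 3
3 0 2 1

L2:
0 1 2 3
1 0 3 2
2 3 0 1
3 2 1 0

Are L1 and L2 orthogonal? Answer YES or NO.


Form the n² = 16 superimposed pairs (L1[i][j], L2[i][j]), row by row (rows and columns indexed from 0):
row 0: (0,0) (3,1) (1,2) (2,3)
row 1: (2,1) (1,0) (3,3) (0,2)
row 2: (1,2) (2,3) (0,0) (3,1)
row 3: (3,3) (0,2) (2,1) (1,0)
Orthogonality requires all 16 pairs distinct.
But the pair (1,2) repeats: cell (0,2) has L1 = 1, L2 = 2, and cell (2,0) has L1 = 1, L2 = 2.
A repeated pair means some other pair never occurs (only 8 distinct pairs out of 16), so the squares are not orthogonal.
Conclusion: NO.

NO


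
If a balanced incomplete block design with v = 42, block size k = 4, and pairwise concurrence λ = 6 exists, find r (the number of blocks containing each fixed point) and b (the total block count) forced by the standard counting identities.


Any 2-(v, k, λ) BIBD satisfies two necessary conditions:
  (i)  Each point sits in r blocks, and counting incidences through any fixed point gives r(k − 1) = λ(v − 1), so r = λ(v − 1)/(k − 1).
  (ii) Total incidences bk = vr, so b = vr/k.
Step 1: r = λ(v − 1)/(k − 1) = 6·(42 − 1)/(4 − 1) = 6·41/3 = 246/3 = 82.
Step 2: b = vr/k = 42·82/4 = 3444/4 = 861.
Check integrality: r = 82 ∈ Z ✓, b = 861 ∈ Z ✓.
(These identities are necessary conditions: they determine r and b for any design with these parameters, but do not by themselves prove that one exists.)

r = 82, b = 861.


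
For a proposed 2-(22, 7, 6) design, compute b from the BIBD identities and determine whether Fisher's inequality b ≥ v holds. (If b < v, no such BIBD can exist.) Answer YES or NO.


r = λ(v − 1)/(k − 1) = 6·21/6 = 21.
b = vr/k = 22·21/7 = 66.
Fisher's inequality: b ≥ v ⇔ 66 ≥ 22? YES.

YES


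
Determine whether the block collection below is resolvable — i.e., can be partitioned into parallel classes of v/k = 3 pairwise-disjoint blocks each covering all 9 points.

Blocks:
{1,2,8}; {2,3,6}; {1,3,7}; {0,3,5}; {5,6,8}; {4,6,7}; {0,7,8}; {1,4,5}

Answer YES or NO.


v = 9, block size k = 3, number of blocks = 8.
For resolvability, blocks must partition into parallel classes of size v/k = 3.
Total blocks must therefore be a multiple of 3: 8 = 3·2 + 2 ⇒ not divisible ✗.
Resolvable? NO.

NO


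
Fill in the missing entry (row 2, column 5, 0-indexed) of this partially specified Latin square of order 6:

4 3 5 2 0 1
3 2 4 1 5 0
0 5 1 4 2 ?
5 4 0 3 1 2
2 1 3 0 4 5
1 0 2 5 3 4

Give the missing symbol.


Row 2 contains symbols [0, 1, 2, 4, 5] — missing [3].
Column 5 contains symbols [0, 1, 2, 4, 5] — missing [3].
The missing symbol must appear in both missing sets; intersection = [3].
Therefore the hidden value is 3.

Missing value = 3.


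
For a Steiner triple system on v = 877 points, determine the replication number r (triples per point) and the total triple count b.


An STS(v) is a 2-(v, 3, 1) BIBD: block size k = 3, λ = 1.
Replication: r(k − 1) = λ(v − 1) ⇒ r·2 = 877 − 1 = 876 ⇒ r = 438.
Block count: b = v(v − 1)/6 = 877·876/6 = 768252/6 = 128042.
(Check via bk = vr: 128042·3 = 384126 = 877·438 = 384126 ✓.)

r = 438, b = 128042.


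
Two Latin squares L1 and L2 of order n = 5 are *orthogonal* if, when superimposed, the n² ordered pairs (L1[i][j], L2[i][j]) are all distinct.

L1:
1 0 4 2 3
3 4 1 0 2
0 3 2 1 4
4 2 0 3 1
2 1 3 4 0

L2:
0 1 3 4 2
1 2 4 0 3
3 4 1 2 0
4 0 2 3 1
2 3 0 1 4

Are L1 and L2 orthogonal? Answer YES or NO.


Form the n² = 25 superimposed pairs (L1[i][j], L2[i][j]), row by row (rows and columns indexed from 0):
row 0: (1,0) (0,1) (4,3) (2,4) (3,2)
row 1: (3,1) (4,2) (1,4) (0,0) (2,3)
row 2: (0,3) (3,4) (2,1) (1,2) (4,0)
row 3: (4,4) (2,0) (0,2) (3,3) (1,1)
row 4: (2,2) (1,3) (3,0) (4,1) (0,4)
Orthogonality requires all 25 pairs distinct.
Check by first coordinate: for each symbol s of L1, list the L2 entries in the n cells where L1 = s; they must all differ.
  L1 = 0: L2 entries (in reading order) 1, 0, 3, 2, 4 — all 5 distinct ✓
  L1 = 1: L2 entries (in reading order) 0, 4, 2, 1, 3 — all 5 distinct ✓
  L1 = 2: L2 entries (in reading order) 4, 3, 1, 0, 2 — all 5 distinct ✓
  L1 = 3: L2 entries (in reading order) 2, 1, 4, 3, 0 — all 5 distinct ✓
  L1 = 4: L2 entries (in reading order) 3, 2, 0, 4, 1 — all 5 distinct ✓
Every symbol of L1 meets every symbol of L2 exactly once, so all 25 pairs are distinct (25 of 25).
Conclusion: YES.

YES


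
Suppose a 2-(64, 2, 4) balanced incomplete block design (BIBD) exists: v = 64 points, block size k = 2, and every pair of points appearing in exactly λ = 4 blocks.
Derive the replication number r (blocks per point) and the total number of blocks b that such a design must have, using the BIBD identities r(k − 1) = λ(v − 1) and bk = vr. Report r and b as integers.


Any 2-(v, k, λ) BIBD satisfies two necessary conditions:
  (i)  Each point sits in r blocks, and counting incidences through any fixed point gives r(k − 1) = λ(v − 1), so r = λ(v − 1)/(k − 1).
  (ii) Total incidences bk = vr, so b = vr/k.
Step 1: r = λ(v − 1)/(k − 1) = 4·(64 − 1)/(2 − 1) = 4·63/1 = 252/1 = 252.
Step 2: b = vr/k = 64·252/2 = 16128/2 = 8064.
Check integrality: r = 252 ∈ Z ✓, b = 8064 ∈ Z ✓.
(These identities are necessary conditions: they determine r and b for any design with these parameters, but do not by themselves prove that one exists.)

r = 252, b = 8064.


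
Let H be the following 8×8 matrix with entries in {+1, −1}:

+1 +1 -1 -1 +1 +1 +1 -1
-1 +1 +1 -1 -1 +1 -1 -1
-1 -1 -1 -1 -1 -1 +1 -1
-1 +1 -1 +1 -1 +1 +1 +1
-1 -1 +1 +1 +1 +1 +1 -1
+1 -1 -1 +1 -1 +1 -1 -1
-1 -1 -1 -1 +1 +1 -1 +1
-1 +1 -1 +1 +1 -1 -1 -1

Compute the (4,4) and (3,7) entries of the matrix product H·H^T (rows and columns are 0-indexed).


Row 3 of H: [-1, 1, -1, 1, -1, 1, 1, 1].
Row 4 of H: [-1, -1, 1, 1, 1, 1, 1, -1].
Row 7 of H: [-1, 1, -1, 1, 1, -1, -1, -1].
(H·H^T)[4][4] = Σ_j H[4][j]·H[4][j] = (-1)² + (-1)² + (1)² + (1)² + (1)² + (1)² + (1)² + (-1)² = 1 + 1 + 1 + 1 + 1 + 1 + 1 + 1 = 8.
(H·H^T)[3][7] = Σ_j H[3][j]·H[7][j] = (-1)·(-1) + (1)·(1) + (-1)·(-1) + (1)·(1) + (-1)·(1) + (1)·(-1) + (1)·(-1) + (1)·(-1) = 1 + 1 + 1 + 1 + -1 + -1 + -1 + -1 = 0.
So rows 3 and 7 are orthogonal; the diagonal entry equals n = 8.

(4,4) entry = 8; (3,7) entry = 0.


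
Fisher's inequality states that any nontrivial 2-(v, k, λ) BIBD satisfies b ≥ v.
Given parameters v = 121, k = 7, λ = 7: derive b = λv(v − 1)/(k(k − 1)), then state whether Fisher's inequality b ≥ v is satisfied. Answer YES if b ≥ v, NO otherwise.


b = λv(v − 1)/(k(k − 1)) = 7·121·120/(7·6) = 101640/42 = 2420.
Compare with v = 121: b ≥ v, so Fisher's inequality holds.

YES


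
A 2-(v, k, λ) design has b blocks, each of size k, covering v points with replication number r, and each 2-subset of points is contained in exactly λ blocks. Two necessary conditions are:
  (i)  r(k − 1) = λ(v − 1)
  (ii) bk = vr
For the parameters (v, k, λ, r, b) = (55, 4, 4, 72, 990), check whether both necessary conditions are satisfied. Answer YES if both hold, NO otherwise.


Condition (i): r(k − 1) = 72·3 = 216; λ(v − 1) = 4·54 = 216. Match? YES.
Condition (ii): bk = 990·4 = 3960; vr = 55·72 = 3960. Match? YES.
Both conditions hold? YES.

YES


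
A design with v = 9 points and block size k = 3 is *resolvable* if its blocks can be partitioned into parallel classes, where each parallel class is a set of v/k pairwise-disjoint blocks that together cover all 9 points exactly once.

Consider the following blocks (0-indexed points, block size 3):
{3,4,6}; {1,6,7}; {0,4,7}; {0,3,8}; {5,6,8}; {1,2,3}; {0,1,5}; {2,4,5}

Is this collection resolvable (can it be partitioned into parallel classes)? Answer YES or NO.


v = 9, block size k = 3, number of blocks = 8.
For resolvability, blocks must partition into parallel classes of size v/k = 3.
Total blocks must therefore be a multiple of 3: 8 = 3·2 + 2 ⇒ not divisible ✗.
Resolvable? NO.

NO


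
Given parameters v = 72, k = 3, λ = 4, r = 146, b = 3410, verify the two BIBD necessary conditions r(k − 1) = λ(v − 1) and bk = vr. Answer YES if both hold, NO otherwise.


Condition (i): r(k − 1) = 146·2 = 292; λ(v − 1) = 4·71 = 284. Match? NO.
Condition (ii): bk = 3410·3 = 10230; vr = 72·146 = 10512. Match? NO.
Both conditions hold? NO.

NO


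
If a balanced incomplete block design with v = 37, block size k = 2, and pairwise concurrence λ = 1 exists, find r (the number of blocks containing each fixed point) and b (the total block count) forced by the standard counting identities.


Any 2-(v, k, λ) BIBD satisfies two necessary conditions:
  (i)  Each point sits in r blocks, and counting incidences through any fixed point gives r(k − 1) = λ(v − 1), so r = λ(v − 1)/(k − 1).
  (ii) Total incidences bk = vr, so b = vr/k.
Step 1: r = λ(v − 1)/(k − 1) = 1·(37 − 1)/(2 − 1) = 1·36/1 = 36/1 = 36.
Step 2: b = vr/k = 37·36/2 = 1332/2 = 666.
Check integrality: r = 36 ∈ Z ✓, b = 666 ∈ Z ✓.
(These identities are necessary conditions: they determine r and b for any design with these parameters, but do not by themselves prove that one exists.)

r = 36, b = 666.


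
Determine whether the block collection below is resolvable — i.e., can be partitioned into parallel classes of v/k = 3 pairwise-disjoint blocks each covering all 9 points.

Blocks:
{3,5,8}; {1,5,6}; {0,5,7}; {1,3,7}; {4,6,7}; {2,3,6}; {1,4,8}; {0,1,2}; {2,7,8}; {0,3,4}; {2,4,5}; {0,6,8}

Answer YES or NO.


v = 9, block size k = 3, number of blocks = 12.
For resolvability, blocks must partition into parallel classes of size v/k = 3.
Total blocks must therefore be a multiple of 3: 12 = 3·4 + 0 ⇒ divisible ✓.
Greedy packing gives 4 candidate class(es). Each should be a full parallel class (size 3, covers all 9 points).
  Class 1 (3 blocks): {3,5,8}; {4,6,7}; {0,1,2}. Points covered: [0, 1, 2, 3, 4, 5, 6, 7, 8].
  Class 2 (3 blocks): {1,5,6}; {2,7,8}; {0,3,4}. Points covered: [0, 1, 2, 3, 4, 5, 6, 7, 8].
  Class 3 (3 blocks): {0,5,7}; {2,3,6}; {1,4,8}. Points covered: [0, 1, 2, 3, 4, 5, 6, 7, 8].
  Class 4 (3 blocks): {1,3,7}; {2,4,5}; {0,6,8}. Points covered: [0, 1, 2, 3, 4, 5, 6, 7, 8].
All classes full (size 3)? YES. All classes cover every point? YES.
Resolvable? YES.

YES


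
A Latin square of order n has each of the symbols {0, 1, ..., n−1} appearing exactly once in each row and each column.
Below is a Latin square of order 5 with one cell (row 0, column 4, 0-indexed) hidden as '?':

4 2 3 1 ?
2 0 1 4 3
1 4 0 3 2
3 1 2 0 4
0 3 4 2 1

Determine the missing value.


Row 0 contains symbols [1, 2, 3, 4] — missing [0].
Column 4 contains symbols [1, 2, 3, 4] — missing [0].
The missing symbol must appear in both missing sets; intersection = [0].
Therefore the hidden value is 0.

Missing value = 0.


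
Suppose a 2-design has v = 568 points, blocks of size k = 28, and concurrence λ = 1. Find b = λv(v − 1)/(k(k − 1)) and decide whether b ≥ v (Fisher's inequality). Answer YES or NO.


b = λv(v − 1)/(k(k − 1)) = 1·568·567/(28·27) = 322056/756 = 426.
Compare with v = 568: b < v, so Fisher's inequality fails.

NO


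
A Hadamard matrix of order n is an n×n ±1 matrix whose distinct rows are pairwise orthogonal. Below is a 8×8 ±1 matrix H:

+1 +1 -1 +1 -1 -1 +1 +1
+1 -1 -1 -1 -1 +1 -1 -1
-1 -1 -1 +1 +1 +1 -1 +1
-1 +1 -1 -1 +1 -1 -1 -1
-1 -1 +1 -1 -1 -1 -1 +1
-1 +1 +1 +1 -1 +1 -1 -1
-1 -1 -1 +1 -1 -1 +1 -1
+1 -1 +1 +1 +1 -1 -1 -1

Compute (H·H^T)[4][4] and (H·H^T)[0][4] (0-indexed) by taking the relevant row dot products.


Row 0 of H: [1, 1, -1, 1, -1, -1, 1, 1].
Row 4 of H: [-1, -1, 1, -1, -1, -1, -1, 1].
(H·H^T)[4][4] = Σ_j H[4][j]·H[4][j] = (-1)² + (-1)² + (1)² + (-1)² + (-1)² + (-1)² + (-1)² + (1)² = 1 + 1 + 1 + 1 + 1 + 1 + 1 + 1 = 8.
(H·H^T)[0][4] = Σ_j H[0][j]·H[4][j] = (1)·(-1) + (1)·(-1) + (-1)·(1) + (1)·(-1) + (-1)·(-1) + (-1)·(-1) + (1)·(-1) + (1)·(1) = -1 + -1 + -1 + -1 + 1 + 1 + -1 + 1 = -2.
Rows 0 and 4 are not orthogonal (dot product = -2 ≠ 0), so H is not a Hadamard matrix.

(4,4) entry = 8; (0,4) entry = -2.


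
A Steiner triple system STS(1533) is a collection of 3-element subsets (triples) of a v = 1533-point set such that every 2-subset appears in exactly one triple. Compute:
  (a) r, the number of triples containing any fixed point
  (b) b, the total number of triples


An STS(v) is a 2-(v, 3, 1) BIBD: block size k = 3, λ = 1.
Replication: r(k − 1) = λ(v − 1) ⇒ r·2 = 1533 − 1 = 1532 ⇒ r = 766.
Block count: bk = vr ⇒ b·3 = 1533·766 = 1174278 ⇒ b = 391426.
(Check via b = v(v − 1)/6 = 1533·1532/6 = 2348556/6 = 391426.)

r = 766, b = 391426.


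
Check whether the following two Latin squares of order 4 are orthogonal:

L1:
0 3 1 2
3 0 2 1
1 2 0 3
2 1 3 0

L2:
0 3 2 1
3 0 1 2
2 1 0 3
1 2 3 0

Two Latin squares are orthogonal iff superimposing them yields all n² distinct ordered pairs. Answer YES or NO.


Form the n² = 16 superimposed pairs (L1[i][j], L2[i][j]), row by row (rows and columns indexed from 0):
row 0: (0,0) (3,3) (1,2) (2,1)
row 1: (3,3) (0,0) (2,1) (1,2)
row 2: (1,2) (2,1) (0,0) (3,3)
row 3: (2,1) (1,2) (3,3) (0,0)
Orthogonality requires all 16 pairs distinct.
But the pair (3,3) repeats: cell (0,1) has L1 = 3, L2 = 3, and cell (1,0) has L1 = 3, L2 = 3.
A repeated pair means some other pair never occurs (only 4 distinct pairs out of 16), so the squares are not orthogonal.
Conclusion: NO.

NO


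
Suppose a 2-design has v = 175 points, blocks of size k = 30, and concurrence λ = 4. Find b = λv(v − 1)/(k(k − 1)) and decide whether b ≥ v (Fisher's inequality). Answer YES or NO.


r = λ(v − 1)/(k − 1) = 4·174/29 = 24.
b = vr/k = 175·24/30 = 140.
Fisher's inequality: b ≥ v ⇔ 140 ≥ 175? NO.

NO


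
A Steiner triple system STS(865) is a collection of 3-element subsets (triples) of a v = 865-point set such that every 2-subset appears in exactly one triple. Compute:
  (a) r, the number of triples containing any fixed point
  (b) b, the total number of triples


An STS(v) is a 2-(v, 3, 1) BIBD: block size k = 3, λ = 1.
Replication: r(k − 1) = λ(v − 1) ⇒ r·2 = 865 − 1 = 864 ⇒ r = 432.
Block count: bk = vr ⇒ b·3 = 865·432 = 373680 ⇒ b = 124560.

r = 432, b = 124560.


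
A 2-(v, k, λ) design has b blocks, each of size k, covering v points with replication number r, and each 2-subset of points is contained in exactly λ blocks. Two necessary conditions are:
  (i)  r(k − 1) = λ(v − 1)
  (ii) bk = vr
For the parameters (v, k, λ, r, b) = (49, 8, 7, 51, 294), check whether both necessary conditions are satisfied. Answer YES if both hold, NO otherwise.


Condition (i): r(k − 1) = 51·7 = 357; λ(v − 1) = 7·48 = 336. Match? NO.
Condition (ii): bk = 294·8 = 2352; vr = 49·51 = 2499. Match? NO.
Both conditions hold? NO.

NO


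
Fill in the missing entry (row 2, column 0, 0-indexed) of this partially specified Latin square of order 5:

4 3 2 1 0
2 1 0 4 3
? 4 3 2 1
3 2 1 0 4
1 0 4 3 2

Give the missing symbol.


Row 2 contains symbols [1, 2, 3, 4] — missing [0].
Column 0 contains symbols [1, 2, 3, 4] — missing [0].
The missing symbol must appear in both missing sets; intersection = [0].
Therefore the hidden value is 0.

Missing value = 0.


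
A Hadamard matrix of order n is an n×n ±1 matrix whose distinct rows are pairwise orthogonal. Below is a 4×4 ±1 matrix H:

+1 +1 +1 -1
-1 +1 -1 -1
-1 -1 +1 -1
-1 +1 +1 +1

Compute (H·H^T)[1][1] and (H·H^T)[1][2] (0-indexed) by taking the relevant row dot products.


Row 1 of H: [-1, 1, -1, -1].
Row 2 of H: [-1, -1, 1, -1].
(H·H^T)[1][1] = Σ_j H[1][j]·H[1][j] = (-1)² + (1)² + (-1)² + (-1)² = 1 + 1 + 1 + 1 = 4.
(H·H^T)[1][2] = Σ_j H[1][j]·H[2][j] = (-1)·(-1) + (1)·(-1) + (-1)·(1) + (-1)·(-1) = 1 + -1 + -1 + 1 = 0.
So rows 1 and 2 are orthogonal; the diagonal entry equals n = 4.

(1,1) entry = 4; (1,2) entry = 0.


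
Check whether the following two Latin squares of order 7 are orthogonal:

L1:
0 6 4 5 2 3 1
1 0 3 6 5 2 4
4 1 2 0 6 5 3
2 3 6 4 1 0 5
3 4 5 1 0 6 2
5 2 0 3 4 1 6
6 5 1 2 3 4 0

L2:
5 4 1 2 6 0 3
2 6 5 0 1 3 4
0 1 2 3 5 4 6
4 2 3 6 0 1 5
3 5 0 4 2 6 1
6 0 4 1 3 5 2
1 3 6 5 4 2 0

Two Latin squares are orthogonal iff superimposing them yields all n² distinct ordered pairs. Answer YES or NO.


Form the n² = 49 superimposed pairs (L1[i][j], L2[i][j]), row by row (rows and columns indexed from 0):
row 0: (0,5) (6,4) (4,1) (5,2) (2,6) (3,0) (1,3)
row 1: (1,2) (0,6) (3,5) (6,0) (5,1) (2,3) (4,4)
row 2: (4,0) (1,1) (2,2) (0,3) (6,5) (5,4) (3,6)
row 3: (2,4) (3,2) (6,3) (4,6) (1,0) (0,1) (5,5)
row 4: (3,3) (4,5) (5,0) (1,4) (0,2) (6,6) (2,1)
row 5: (5,6) (2,0) (0,4) (3,1) (4,3) (1,5) (6,2)
row 6: (6,1) (5,3) (1,6) (2,5) (3,4) (4,2) (0,0)
Orthogonality requires all 49 pairs distinct.
Check by first coordinate: for each symbol s of L1, list the L2 entries in the n cells where L1 = s; they must all differ.
  L1 = 0: L2 entries (in reading order) 5, 6, 3, 1, 2, 4, 0 — all 7 distinct ✓
  L1 = 1: L2 entries (in reading order) 3, 2, 1, 0, 4, 5, 6 — all 7 distinct ✓
  L1 = 2: L2 entries (in reading order) 6, 3, 2, 4, 1, 0, 5 — all 7 distinct ✓
  L1 = 3: L2 entries (in reading order) 0, 5, 6, 2, 3, 1, 4 — all 7 distinct ✓
  L1 = 4: L2 entries (in reading order) 1, 4, 0, 6, 5, 3, 2 — all 7 distinct ✓
  L1 = 5: L2 entries (in reading order) 2, 1, 4, 5, 0, 6, 3 — all 7 distinct ✓
  L1 = 6: L2 entries (in reading order) 4, 0, 5, 3, 6, 2, 1 — all 7 distinct ✓
Every symbol of L1 meets every symbol of L2 exactly once, so all 49 pairs are distinct (49 of 49).
Conclusion: YES.

YES


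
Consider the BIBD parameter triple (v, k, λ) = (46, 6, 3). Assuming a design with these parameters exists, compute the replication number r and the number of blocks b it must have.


Any 2-(v, k, λ) BIBD satisfies two necessary conditions:
  (i)  Each point sits in r blocks, and counting incidences through any fixed point gives r(k − 1) = λ(v − 1), so r = λ(v − 1)/(k − 1).
  (ii) Total incidences bk = vr, so b = vr/k.
Step 1: r = λ(v − 1)/(k − 1) = 3·(46 − 1)/(6 − 1) = 3·45/5 = 135/5 = 27.
Step 2: b = vr/k = 46·27/6 = 1242/6 = 207.
Check integrality: r = 27 ∈ Z ✓, b = 207 ∈ Z ✓.
(These identities are necessary conditions: they determine r and b for any design with these parameters, but do not by themselves prove that one exists.)

r = 27, b = 207.


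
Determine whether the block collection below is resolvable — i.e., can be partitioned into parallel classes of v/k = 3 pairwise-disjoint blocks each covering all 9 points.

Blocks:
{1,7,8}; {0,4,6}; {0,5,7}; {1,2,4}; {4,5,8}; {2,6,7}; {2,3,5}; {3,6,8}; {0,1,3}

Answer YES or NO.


v = 9, block size k = 3, number of blocks = 9.
For resolvability, blocks must partition into parallel classes of size v/k = 3.
Total blocks must therefore be a multiple of 3: 9 = 3·3 + 0 ⇒ divisible ✓.
Greedy packing gives 3 candidate class(es). Each should be a full parallel class (size 3, covers all 9 points).
  Class 1 (3 blocks): {1,7,8}; {0,4,6}; {2,3,5}. Points covered: [0, 1, 2, 3, 4, 5, 6, 7, 8].
  Class 2 (3 blocks): {0,5,7}; {1,2,4}; {3,6,8}. Points covered: [0, 1, 2, 3, 4, 5, 6, 7, 8].
  Class 3 (3 blocks): {4,5,8}; {2,6,7}; {0,1,3}. Points covered: [0, 1, 2, 3, 4, 5, 6, 7, 8].
All classes full (size 3)? YES. All classes cover every point? YES.
Resolvable? YES.

YES


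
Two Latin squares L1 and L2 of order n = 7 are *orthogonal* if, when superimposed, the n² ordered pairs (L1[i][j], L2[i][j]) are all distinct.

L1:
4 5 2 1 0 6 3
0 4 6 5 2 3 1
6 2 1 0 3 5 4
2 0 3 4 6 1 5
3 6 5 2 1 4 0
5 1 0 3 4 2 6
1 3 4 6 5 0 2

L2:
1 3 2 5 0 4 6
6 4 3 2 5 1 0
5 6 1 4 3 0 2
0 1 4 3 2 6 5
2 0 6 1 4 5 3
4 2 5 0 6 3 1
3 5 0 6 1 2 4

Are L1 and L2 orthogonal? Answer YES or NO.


Form the n² = 49 superimposed pairs (L1[i][j], L2[i][j]), row by row (rows and columns indexed from 0):
row 0: (4,1) (5,3) (2,2) (1,5) (0,0) (6,4) (3,6)
row 1: (0,6) (4,4) (6,3) (5,2) (2,5) (3,1) (1,0)
row 2: (6,5) (2,6) (1,1) (0,4) (3,3) (5,0) (4,2)
row 3: (2,0) (0,1) (3,4) (4,3) (6,2) (1,6) (5,5)
row 4: (3,2) (6,0) (5,6) (2,1) (1,4) (4,5) (0,3)
row 5: (5,4) (1,2) (0,5) (3,0) (4,6) (2,3) (6,1)
row 6: (1,3) (3,5) (4,0) (6,6) (5,1) (0,2) (2,4)
Orthogonality requires all 49 pairs distinct.
Check by first coordinate: for each symbol s of L1, list the L2 entries in the n cells where L1 = s; they must all differ.
  L1 = 0: L2 entries (in reading order) 0, 6, 4, 1, 3, 5, 2 — all 7 distinct ✓
  L1 = 1: L2 entries (in reading order) 5, 0, 1, 6, 4, 2, 3 — all 7 distinct ✓
  L1 = 2: L2 entries (in reading order) 2, 5, 6, 0, 1, 3, 4 — all 7 distinct ✓
  L1 = 3: L2 entries (in reading order) 6, 1, 3, 4, 2, 0, 5 — all 7 distinct ✓
  L1 = 4: L2 entries (in reading order) 1, 4, 2, 3, 5, 6, 0 — all 7 distinct ✓
  L1 = 5: L2 entries (in reading order) 3, 2, 0, 5, 6, 4, 1 — all 7 distinct ✓
  L1 = 6: L2 entries (in reading order) 4, 3, 5, 2, 0, 1, 6 — all 7 distinct ✓
Every symbol of L1 meets every symbol of L2 exactly once, so all 49 pairs are distinct (49 of 49).
Conclusion: YES.

YES


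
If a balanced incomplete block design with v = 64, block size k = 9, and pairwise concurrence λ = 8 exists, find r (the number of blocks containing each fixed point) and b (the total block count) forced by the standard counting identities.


Any 2-(v, k, λ) BIBD satisfies two necessary conditions:
  (i)  Each point sits in r blocks, and counting incidences through any fixed point gives r(k − 1) = λ(v − 1), so r = λ(v − 1)/(k − 1).
  (ii) Total incidences bk = vr, so b = vr/k.
Step 1: r = λ(v − 1)/(k − 1) = 8·(64 − 1)/(9 − 1) = 8·63/8 = 504/8 = 63.
Step 2: b = vr/k = 64·63/9 = 4032/9 = 448.
Check integrality: r = 63 ∈ Z ✓, b = 448 ∈ Z ✓.
(These identities are necessary conditions: they determine r and b for any design with these parameters, but do not by themselves prove that one exists.)

r = 63, b = 448.
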